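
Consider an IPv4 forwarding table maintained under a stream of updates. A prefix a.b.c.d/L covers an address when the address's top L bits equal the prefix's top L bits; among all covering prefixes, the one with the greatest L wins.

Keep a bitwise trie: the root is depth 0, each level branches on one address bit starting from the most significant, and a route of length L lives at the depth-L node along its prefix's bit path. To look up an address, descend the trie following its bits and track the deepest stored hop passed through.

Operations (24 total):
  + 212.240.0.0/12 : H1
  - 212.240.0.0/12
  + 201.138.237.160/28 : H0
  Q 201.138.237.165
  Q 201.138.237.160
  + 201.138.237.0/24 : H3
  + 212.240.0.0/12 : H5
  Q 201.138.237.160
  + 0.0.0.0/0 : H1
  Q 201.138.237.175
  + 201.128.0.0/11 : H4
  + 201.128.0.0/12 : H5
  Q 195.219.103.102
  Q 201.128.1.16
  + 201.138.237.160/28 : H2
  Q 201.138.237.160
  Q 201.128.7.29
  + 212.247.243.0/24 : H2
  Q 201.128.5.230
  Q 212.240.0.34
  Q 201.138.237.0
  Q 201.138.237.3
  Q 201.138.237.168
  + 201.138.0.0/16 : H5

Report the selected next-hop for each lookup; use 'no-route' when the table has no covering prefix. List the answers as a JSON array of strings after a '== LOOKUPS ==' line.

Process each operation:
  add 212.240.0.0/12 -> H1 at depth 12
  - 212.240.0.0/12 clear@12
  add 201.138.237.160/28 -> H0 at depth 28
  Q 201.138.237.165: descend 1100100110001010111011011010 ; hops seen [H0] ; pick H0
  Q 201.138.237.160: descend 1100100110001010111011011010 ; hops seen [H0] ; pick H0
  add 201.138.237.0/24 -> H3 at depth 24
  add 212.240.0.0/12 -> H5 at depth 12
  Q 201.138.237.160: descend 1100100110001010111011011010 ; hops seen [H3,H0] ; pick H0
  add 0.0.0.0/0 -> H1 at depth 0
  Q 201.138.237.175: descend 1100100110001010111011011010 ; hops seen [H1,H3,H0] ; pick H0
  add 201.128.0.0/11 -> H4 at depth 11
  add 201.128.0.0/12 -> H5 at depth 12
  Q 195.219.103.102: descend 1100 ; hops seen [H1] ; pick H1
  Q 201.128.1.16: descend 110010011000 ; hops seen [H1,H4,H5] ; pick H5
  add 201.138.237.160/28 -> H2 at depth 28
  Q 201.138.237.160: descend 1100100110001010111011011010 ; hops seen [H1,H4,H5,H3,H2] ; pick H2
  Q 201.128.7.29: descend 110010011000 ; hops seen [H1,H4,H5] ; pick H5
  add 212.247.243.0/24 -> H2 at depth 24
  Q 201.128.5.230: descend 110010011000 ; hops seen [H1,H4,H5] ; pick H5
  Q 212.240.0.34: descend 1101010011110 ; hops seen [H1,H5] ; pick H5
  Q 201.138.237.0: descend 110010011000101011101101 ; hops seen [H1,H4,H5,H3] ; pick H3
  Q 201.138.237.3: descend 110010011000101011101101 ; hops seen [H1,H4,H5,H3] ; pick H3
  Q 201.138.237.168: descend 1100100110001010111011011010 ; hops seen [H1,H4,H5,H3,H2] ; pick H2
  add 201.138.0.0/16 -> H5 at depth 16

== LOOKUPS ==
["H0","H0","H0","H0","H1","H5","H2","H5","H5","H5","H3","H3","H2"]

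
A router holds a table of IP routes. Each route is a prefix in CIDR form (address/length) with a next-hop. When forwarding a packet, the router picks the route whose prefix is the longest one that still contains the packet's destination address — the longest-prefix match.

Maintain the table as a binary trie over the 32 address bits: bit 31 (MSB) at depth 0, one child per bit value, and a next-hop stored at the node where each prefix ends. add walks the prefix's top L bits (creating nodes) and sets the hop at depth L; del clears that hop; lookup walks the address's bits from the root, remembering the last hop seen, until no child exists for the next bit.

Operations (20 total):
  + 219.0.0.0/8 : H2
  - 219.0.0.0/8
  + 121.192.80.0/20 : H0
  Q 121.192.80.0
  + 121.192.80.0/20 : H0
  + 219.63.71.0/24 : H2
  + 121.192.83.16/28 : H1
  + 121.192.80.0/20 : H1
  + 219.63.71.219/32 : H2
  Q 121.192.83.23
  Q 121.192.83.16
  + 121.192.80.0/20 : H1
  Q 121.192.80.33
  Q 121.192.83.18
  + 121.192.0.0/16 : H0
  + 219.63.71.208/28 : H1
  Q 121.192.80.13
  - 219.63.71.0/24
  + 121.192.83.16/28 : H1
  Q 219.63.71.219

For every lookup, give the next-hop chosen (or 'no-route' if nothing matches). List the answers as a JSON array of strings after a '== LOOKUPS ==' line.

Process each operation:
  add 219.0.0.0/8 -> H2 at depth 8
  del 219.0.0.0/8 (clear depth 8)
  add 121.192.80.0/20 -> H0 at depth 20
  lookup 121.192.80.0: bits 01111001110000000101 walk d0:-→d1:-→d2:-→d3:-→d4:-→d5:-→d6:-→d7:-→d8:-→d9:-→d10:-→d11:-→d12:-→d13:-→d14:-→d15:-→d16:-→d17:-→d18:-→d19:-→d20:H0 -> H0
  add 121.192.80.0/20 -> H0 at depth 20
  add 219.63.71.0/24 -> H2 at depth 24
  add 121.192.83.16/28 -> H1 at depth 28
  add 121.192.80.0/20 -> H1 at depth 20
  add 219.63.71.219/32 -> H2 at depth 32
  lookup 121.192.83.23: bits 0111100111000000010100110001 walk d0:-→d1:-→d2:-→d3:-→d4:-→d5:-→d6:-→d7:-→d8:-→d9:-→d10:-→d11:-→d12:-→d13:-→d14:-→d15:-→d16:-→d17:-→d18:-→d19:-→d20:H1→d21:-→d22:-→d23:-→d24:-→d25:-→d26:-→d27:-→d28:H1 -> H1
  lookup 121.192.83.16: bits 0111100111000000010100110001 walk d0:-→d1:-→d2:-→d3:-→d4:-→d5:-→d6:-→d7:-→d8:-→d9:-→d10:-→d11:-→d12:-→d13:-→d14:-→d15:-→d16:-→d17:-→d18:-→d19:-→d20:H1→d21:-→d22:-→d23:-→d24:-→d25:-→d26:-→d27:-→d28:H1 -> H1
  add 121.192.80.0/20 -> H1 at depth 20
  lookup 121.192.80.33: bits 0111100111000000010100 walk d0:-→d1:-→d2:-→d3:-→d4:-→d5:-→d6:-→d7:-→d8:-→d9:-→d10:-→d11:-→d12:-→d13:-→d14:-→d15:-→d16:-→d17:-→d18:-→d19:-→d20:H1→d21:-→d22:- -> H1
  lookup 121.192.83.18: bits 0111100111000000010100110001 walk d0:-→d1:-→d2:-→d3:-→d4:-→d5:-→d6:-→d7:-→d8:-→d9:-→d10:-→d11:-→d12:-→d13:-→d14:-→d15:-→d16:-→d17:-→d18:-→d19:-→d20:H1→d21:-→d22:-→d23:-→d24:-→d25:-→d26:-→d27:-→d28:H1 -> H1
  add 121.192.0.0/16 -> H0 at depth 16
  add 219.63.71.208/28 -> H1 at depth 28
  lookup 121.192.80.13: bits 0111100111000000010100 walk d0:-→d1:-→d2:-→d3:-→d4:-→d5:-→d6:-→d7:-→d8:-→d9:-→d10:-→d11:-→d12:-→d13:-→d14:-→d15:-→d16:H0→d17:-→d18:-→d19:-→d20:H1→d21:-→d22:- -> H1
  del 219.63.71.0/24 (clear depth 24)
  add 121.192.83.16/28 -> H1 at depth 28
  lookup 219.63.71.219: bits 11011011001111110100011111011011 walk d0:-→d1:-→d2:-→d3:-→d4:-→d5:-→d6:-→d7:-→d8:-→d9:-→d10:-→d11:-→d12:-→d13:-→d14:-→d15:-→d16:-→d17:-→d18:-→d19:-→d20:-→d21:-→d22:-→d23:-→d24:-→d25:-→d26:-→d27:-→d28:H1→d29:-→d30:-→d31:-→d32:H2 -> H2

== LOOKUPS ==
["H0","H1","H1","H1","H1","H1","H2"]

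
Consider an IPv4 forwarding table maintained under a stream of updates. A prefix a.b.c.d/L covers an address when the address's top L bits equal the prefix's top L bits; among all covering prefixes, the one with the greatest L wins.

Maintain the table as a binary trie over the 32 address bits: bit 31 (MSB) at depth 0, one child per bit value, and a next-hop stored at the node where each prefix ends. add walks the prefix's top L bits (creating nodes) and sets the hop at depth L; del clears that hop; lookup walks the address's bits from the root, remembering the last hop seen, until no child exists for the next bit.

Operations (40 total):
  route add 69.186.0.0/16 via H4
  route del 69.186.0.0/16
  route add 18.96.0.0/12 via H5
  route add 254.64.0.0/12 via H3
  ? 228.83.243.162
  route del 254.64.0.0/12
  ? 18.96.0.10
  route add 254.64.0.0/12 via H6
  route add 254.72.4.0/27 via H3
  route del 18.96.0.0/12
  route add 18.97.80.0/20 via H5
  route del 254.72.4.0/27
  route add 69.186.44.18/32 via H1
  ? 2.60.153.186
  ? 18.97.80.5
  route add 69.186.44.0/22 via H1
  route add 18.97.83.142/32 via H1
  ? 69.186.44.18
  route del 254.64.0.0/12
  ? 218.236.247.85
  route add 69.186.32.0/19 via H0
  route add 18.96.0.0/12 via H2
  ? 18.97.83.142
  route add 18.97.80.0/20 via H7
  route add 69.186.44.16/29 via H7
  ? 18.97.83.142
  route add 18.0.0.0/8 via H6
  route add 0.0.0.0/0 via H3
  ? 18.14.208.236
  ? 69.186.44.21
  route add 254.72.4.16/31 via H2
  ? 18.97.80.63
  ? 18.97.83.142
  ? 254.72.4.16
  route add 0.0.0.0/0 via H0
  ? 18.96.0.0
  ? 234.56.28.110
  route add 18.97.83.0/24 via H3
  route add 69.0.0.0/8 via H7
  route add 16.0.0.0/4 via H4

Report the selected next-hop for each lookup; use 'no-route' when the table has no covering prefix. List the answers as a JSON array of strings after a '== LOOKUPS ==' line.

Trace:
  add 69.186.0.0/16 -> H4 at depth 16
  del 69.186.0.0/16 (clear depth 16)
  add 18.96.0.0/12 -> H5 at depth 12
  add 254.64.0.0/12 -> H3 at depth 12
  Q 228.83.243.162: descend 111 ; hops seen [∅] ; pick no-route
  del 254.64.0.0/12 (clear depth 12)
  Q 18.96.0.10: descend 000100100110 ; hops seen [H5] ; pick H5
  add 254.64.0.0/12 -> H6 at depth 12
  add 254.72.4.0/27 -> H3 at depth 27
  del 18.96.0.0/12 (clear depth 12)
  add 18.97.80.0/20 -> H5 at depth 20
  del 254.72.4.0/27 (clear depth 27)
  add 69.186.44.18/32 -> H1 at depth 32
  Q 2.60.153.186: descend 000 ; hops seen [∅] ; pick no-route
  Q 18.97.80.5: descend 00010010011000010101 ; hops seen [H5] ; pick H5
  add 69.186.44.0/22 -> H1 at depth 22
  add 18.97.83.142/32 -> H1 at depth 32
  Q 69.186.44.18: descend 01000101101110100010110000010010 ; hops seen [H1,H1] ; pick H1
  del 254.64.0.0/12 (clear depth 12)
  Q 218.236.247.85: descend 11 ; hops seen [∅] ; pick no-route
  add 69.186.32.0/19 -> H0 at depth 19
  add 18.96.0.0/12 -> H2 at depth 12
  Q 18.97.83.142: descend 00010010011000010101001110001110 ; hops seen [H2,H5,H1] ; pick H1
  add 18.97.80.0/20 -> H7 at depth 20
  add 69.186.44.16/29 -> H7 at depth 29
  Q 18.97.83.142: descend 00010010011000010101001110001110 ; hops seen [H2,H7,H1] ; pick H1
  add 18.0.0.0/8 -> H6 at depth 8
  add 0.0.0.0/0 -> H3 at depth 0
  Q 18.14.208.236: descend 000100100 ; hops seen [H3,H6] ; pick H6
  Q 69.186.44.21: descend 01000101101110100010110000010 ; hops seen [H3,H0,H1,H7] ; pick H7
  add 254.72.4.16/31 -> H2 at depth 31
  Q 18.97.80.63: descend 0001001001100001010100 ; hops seen [H3,H6,H2,H7] ; pick H7
  Q 18.97.83.142: descend 00010010011000010101001110001110 ; hops seen [H3,H6,H2,H7,H1] ; pick H1
  Q 254.72.4.16: descend 1111111001001000000001000001000 ; hops seen [H3,H2] ; pick H2
  add 0.0.0.0/0 -> H0 at depth 0
  Q 18.96.0.0: descend 000100100110000 ; hops seen [H0,H6,H2] ; pick H2
  Q 234.56.28.110: descend 111 ; hops seen [H0] ; pick H0
  add 18.97.83.0/24 -> H3 at depth 24
  add 69.0.0.0/8 -> H7 at depth 8
  add 16.0.0.0/4 -> H4 at depth 4

== LOOKUPS ==
["no-route","H5","no-route","H5","H1","no-route","H1","H1","H6","H7","H7","H1","H2","H2","H0"]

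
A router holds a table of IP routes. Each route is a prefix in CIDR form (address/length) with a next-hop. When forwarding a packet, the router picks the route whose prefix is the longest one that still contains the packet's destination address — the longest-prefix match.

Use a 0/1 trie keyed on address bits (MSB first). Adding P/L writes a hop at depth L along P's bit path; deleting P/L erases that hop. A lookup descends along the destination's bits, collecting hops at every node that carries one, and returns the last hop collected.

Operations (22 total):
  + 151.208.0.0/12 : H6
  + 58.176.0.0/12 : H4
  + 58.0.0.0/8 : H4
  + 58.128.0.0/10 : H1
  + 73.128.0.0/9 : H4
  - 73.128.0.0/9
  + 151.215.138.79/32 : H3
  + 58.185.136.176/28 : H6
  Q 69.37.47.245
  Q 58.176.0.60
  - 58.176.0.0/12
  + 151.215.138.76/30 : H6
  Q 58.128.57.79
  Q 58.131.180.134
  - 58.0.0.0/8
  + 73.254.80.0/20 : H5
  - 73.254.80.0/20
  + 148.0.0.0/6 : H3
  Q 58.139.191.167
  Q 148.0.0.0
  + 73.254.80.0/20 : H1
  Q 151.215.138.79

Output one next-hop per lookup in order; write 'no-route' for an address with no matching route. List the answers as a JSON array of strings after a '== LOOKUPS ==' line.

Process each operation:
  + 151.208.0.0/12 (H6) depth=12
  + 58.176.0.0/12 (H4) depth=12
  + 58.0.0.0/8 (H4) depth=8
  + 58.128.0.0/10 (H1) depth=10
  + 73.128.0.0/9 (H4) depth=9
  - 73.128.0.0/9 clear@9
  + 151.215.138.79/32 (H3) depth=32
  + 58.185.136.176/28 (H6) depth=28
  lookup 69.37.47.245: bits 0100 walk d0:-→d1:-→d2:-→d3:-→d4:- -> no-route
  lookup 58.176.0.60: bits 001110101011 walk d0:-→d1:-→d2:-→d3:-→d4:-→d5:-→d6:-→d7:-→d8:H4→d9:-→d10:H1→d11:-→d12:H4 -> H4
  - 58.176.0.0/12 clear@12
  + 151.215.138.76/30 (H6) depth=30
  lookup 58.128.57.79: bits 0011101010 walk d0:-→d1:-→d2:-→d3:-→d4:-→d5:-→d6:-→d7:-→d8:H4→d9:-→d10:H1 -> H1
  lookup 58.131.180.134: bits 0011101010 walk d0:-→d1:-→d2:-→d3:-→d4:-→d5:-→d6:-→d7:-→d8:H4→d9:-→d10:H1 -> H1
  - 58.0.0.0/8 clear@8
  + 73.254.80.0/20 (H5) depth=20
  - 73.254.80.0/20 clear@20
  + 148.0.0.0/6 (H3) depth=6
  lookup 58.139.191.167: bits 0011101010 walk d0:-→d1:-→d2:-→d3:-→d4:-→d5:-→d6:-→d7:-→d8:-→d9:-→d10:H1 -> H1
  lookup 148.0.0.0: bits 100101 walk d0:-→d1:-→d2:-→d3:-→d4:-→d5:-→d6:H3 -> H3
  + 73.254.80.0/20 (H1) depth=20
  lookup 151.215.138.79: bits 10010111110101111000101001001111 walk d0:-→d1:-→d2:-→d3:-→d4:-→d5:-→d6:H3→d7:-→d8:-→d9:-→d10:-→d11:-→d12:H6→d13:-→d14:-→d15:-→d16:-→d17:-→d18:-→d19:-→d20:-→d21:-→d22:-→d23:-→d24:-→d25:-→d26:-→d27:-→d28:-→d29:-→d30:H6→d31:-→d32:H3 -> H3

== LOOKUPS ==
["no-route","H4","H1","H1","H1","H3","H3"]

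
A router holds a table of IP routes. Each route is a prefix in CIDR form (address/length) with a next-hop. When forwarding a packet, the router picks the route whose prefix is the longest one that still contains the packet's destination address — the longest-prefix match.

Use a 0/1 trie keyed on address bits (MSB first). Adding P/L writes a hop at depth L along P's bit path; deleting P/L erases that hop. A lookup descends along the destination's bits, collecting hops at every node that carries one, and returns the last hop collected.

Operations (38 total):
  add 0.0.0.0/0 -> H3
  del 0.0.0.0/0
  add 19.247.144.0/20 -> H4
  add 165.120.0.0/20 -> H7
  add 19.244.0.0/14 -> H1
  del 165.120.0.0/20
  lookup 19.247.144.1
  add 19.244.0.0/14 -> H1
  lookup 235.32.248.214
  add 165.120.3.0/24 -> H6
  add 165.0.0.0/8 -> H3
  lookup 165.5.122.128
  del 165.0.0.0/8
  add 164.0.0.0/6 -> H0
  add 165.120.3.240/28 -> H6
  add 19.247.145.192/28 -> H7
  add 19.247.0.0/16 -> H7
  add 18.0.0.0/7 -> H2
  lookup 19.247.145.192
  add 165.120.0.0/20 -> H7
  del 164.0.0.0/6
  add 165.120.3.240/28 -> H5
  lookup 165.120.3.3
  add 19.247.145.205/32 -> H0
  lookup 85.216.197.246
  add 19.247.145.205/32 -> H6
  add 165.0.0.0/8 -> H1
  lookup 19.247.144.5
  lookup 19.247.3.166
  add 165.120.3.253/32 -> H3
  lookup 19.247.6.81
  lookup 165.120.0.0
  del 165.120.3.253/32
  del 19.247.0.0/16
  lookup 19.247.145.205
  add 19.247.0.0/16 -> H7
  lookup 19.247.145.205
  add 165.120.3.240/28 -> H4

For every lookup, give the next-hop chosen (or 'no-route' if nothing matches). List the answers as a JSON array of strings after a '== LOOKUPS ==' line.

Apply in order:
  add 0.0.0.0/0 -> H3 at depth 0
  del 0.0.0.0/0 (clear depth 0)
  add 19.247.144.0/20 -> H4 at depth 20
  add 165.120.0.0/20 -> H7 at depth 20
  add 19.244.0.0/14 -> H1 at depth 14
  del 165.120.0.0/20 (clear depth 20)
  ? 19.247.144.1  path d0:-→d1:-→d2:-→d3:-→d4:-→d5:-→d6:-→d7:-→d8:-→d9:-→d10:-→d11:-→d12:-→d13:-→d14:H1→d15:-→d16:-→d17:-→d18:-→d19:-→d20:H4  best=H4
  add 19.244.0.0/14 -> H1 at depth 14
  ? 235.32.248.214  path d0:-→d1:-  best=no-route
  add 165.120.3.0/24 -> H6 at depth 24
  add 165.0.0.0/8 -> H3 at depth 8
  ? 165.5.122.128  path d0:-→d1:-→d2:-→d3:-→d4:-→d5:-→d6:-→d7:-→d8:H3→d9:-  best=H3
  del 165.0.0.0/8 (clear depth 8)
  add 164.0.0.0/6 -> H0 at depth 6
  add 165.120.3.240/28 -> H6 at depth 28
  add 19.247.145.192/28 -> H7 at depth 28
  add 19.247.0.0/16 -> H7 at depth 16
  add 18.0.0.0/7 -> H2 at depth 7
  ? 19.247.145.192  path d0:-→d1:-→d2:-→d3:-→d4:-→d5:-→d6:-→d7:H2→d8:-→d9:-→d10:-→d11:-→d12:-→d13:-→d14:H1→d15:-→d16:H7→d17:-→d18:-→d19:-→d20:H4→d21:-→d22:-→d23:-→d24:-→d25:-→d26:-→d27:-→d28:H7  best=H7
  add 165.120.0.0/20 -> H7 at depth 20
  del 164.0.0.0/6 (clear depth 6)
  add 165.120.3.240/28 -> H5 at depth 28
  ? 165.120.3.3  path d0:-→d1:-→d2:-→d3:-→d4:-→d5:-→d6:-→d7:-→d8:-→d9:-→d10:-→d11:-→d12:-→d13:-→d14:-→d15:-→d16:-→d17:-→d18:-→d19:-→d20:H7→d21:-→d22:-→d23:-→d24:H6  best=H6
  add 19.247.145.205/32 -> H0 at depth 32
  ? 85.216.197.246  path d0:-→d1:-  best=no-route
  add 19.247.145.205/32 -> H6 at depth 32
  add 165.0.0.0/8 -> H1 at depth 8
  ? 19.247.144.5  path d0:-→d1:-→d2:-→d3:-→d4:-→d5:-→d6:-→d7:H2→d8:-→d9:-→d10:-→d11:-→d12:-→d13:-→d14:H1→d15:-→d16:H7→d17:-→d18:-→d19:-→d20:H4→d21:-→d22:-→d23:-  best=H4
  ? 19.247.3.166  path d0:-→d1:-→d2:-→d3:-→d4:-→d5:-→d6:-→d7:H2→d8:-→d9:-→d10:-→d11:-→d12:-→d13:-→d14:H1→d15:-→d16:H7  best=H7
  add 165.120.3.253/32 -> H3 at depth 32
  ? 19.247.6.81  path d0:-→d1:-→d2:-→d3:-→d4:-→d5:-→d6:-→d7:H2→d8:-→d9:-→d10:-→d11:-→d12:-→d13:-→d14:H1→d15:-→d16:H7  best=H7
  ? 165.120.0.0  path d0:-→d1:-→d2:-→d3:-→d4:-→d5:-→d6:-→d7:-→d8:H1→d9:-→d10:-→d11:-→d12:-→d13:-→d14:-→d15:-→d16:-→d17:-→d18:-→d19:-→d20:H7→d21:-→d22:-  best=H7
  del 165.120.3.253/32 (clear depth 32)
  del 19.247.0.0/16 (clear depth 16)
  ? 19.247.145.205  path d0:-→d1:-→d2:-→d3:-→d4:-→d5:-→d6:-→d7:H2→d8:-→d9:-→d10:-→d11:-→d12:-→d13:-→d14:H1→d15:-→d16:-→d17:-→d18:-→d19:-→d20:H4→d21:-→d22:-→d23:-→d24:-→d25:-→d26:-→d27:-→d28:H7→d29:-→d30:-→d31:-→d32:H6  best=H6
  add 19.247.0.0/16 -> H7 at depth 16
  ? 19.247.145.205  path d0:-→d1:-→d2:-→d3:-→d4:-→d5:-→d6:-→d7:H2→d8:-→d9:-→d10:-→d11:-→d12:-→d13:-→d14:H1→d15:-→d16:H7→d17:-→d18:-→d19:-→d20:H4→d21:-→d22:-→d23:-→d24:-→d25:-→d26:-→d27:-→d28:H7→d29:-→d30:-→d31:-→d32:H6  best=H6
  add 165.120.3.240/28 -> H4 at depth 28

== LOOKUPS ==
["H4","no-route","H3","H7","H6","no-route","H4","H7","H7","H7","H6","H6"]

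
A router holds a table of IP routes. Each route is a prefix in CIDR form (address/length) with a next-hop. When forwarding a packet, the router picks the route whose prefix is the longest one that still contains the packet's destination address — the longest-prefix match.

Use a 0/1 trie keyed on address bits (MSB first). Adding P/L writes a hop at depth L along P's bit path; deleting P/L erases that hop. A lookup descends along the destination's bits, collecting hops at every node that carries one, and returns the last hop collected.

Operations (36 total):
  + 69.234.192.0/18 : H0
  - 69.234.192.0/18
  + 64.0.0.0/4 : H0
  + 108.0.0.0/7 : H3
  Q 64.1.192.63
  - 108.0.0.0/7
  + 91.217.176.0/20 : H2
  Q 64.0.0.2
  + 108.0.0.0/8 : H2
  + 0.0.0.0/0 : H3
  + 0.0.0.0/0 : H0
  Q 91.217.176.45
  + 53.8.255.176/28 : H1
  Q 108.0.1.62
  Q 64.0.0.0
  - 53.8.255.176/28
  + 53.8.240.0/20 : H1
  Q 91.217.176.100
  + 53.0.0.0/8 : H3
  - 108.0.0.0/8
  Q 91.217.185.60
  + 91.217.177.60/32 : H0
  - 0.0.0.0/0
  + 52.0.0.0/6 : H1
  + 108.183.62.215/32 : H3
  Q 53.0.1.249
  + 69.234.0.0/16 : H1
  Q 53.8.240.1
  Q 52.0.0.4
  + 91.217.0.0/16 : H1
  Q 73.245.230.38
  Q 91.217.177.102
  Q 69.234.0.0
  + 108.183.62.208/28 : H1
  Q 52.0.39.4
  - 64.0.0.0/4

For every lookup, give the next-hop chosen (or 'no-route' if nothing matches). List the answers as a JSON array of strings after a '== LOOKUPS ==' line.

Process each operation:
  + 69.234.192.0/18 (H0) depth=18
  del 69.234.192.0/18 (clear depth 18)
  + 64.0.0.0/4 (H0) depth=4
  + 108.0.0.0/7 (H3) depth=7
  lookup 64.1.192.63: bits 01000 walk d0:-→d1:-→d2:-→d3:-→d4:H0→d5:- -> H0
  del 108.0.0.0/7 (clear depth 7)
  + 91.217.176.0/20 (H2) depth=20
  lookup 64.0.0.2: bits 01000 walk d0:-→d1:-→d2:-→d3:-→d4:H0→d5:- -> H0
  + 108.0.0.0/8 (H2) depth=8
  + 0.0.0.0/0 (H3) depth=0
  + 0.0.0.0/0 (H0) depth=0
  lookup 91.217.176.45: bits 01011011110110011011 walk d0:H0→d1:-→d2:-→d3:-→d4:-→d5:-→d6:-→d7:-→d8:-→d9:-→d10:-→d11:-→d12:-→d13:-→d14:-→d15:-→d16:-→d17:-→d18:-→d19:-→d20:H2 -> H2
  + 53.8.255.176/28 (H1) depth=28
  lookup 108.0.1.62: bits 01101100 walk d0:H0→d1:-→d2:-→d3:-→d4:-→d5:-→d6:-→d7:-→d8:H2 -> H2
  lookup 64.0.0.0: bits 01000 walk d0:H0→d1:-→d2:-→d3:-→d4:H0→d5:- -> H0
  del 53.8.255.176/28 (clear depth 28)
  + 53.8.240.0/20 (H1) depth=20
  lookup 91.217.176.100: bits 01011011110110011011 walk d0:H0→d1:-→d2:-→d3:-→d4:-→d5:-→d6:-→d7:-→d8:-→d9:-→d10:-→d11:-→d12:-→d13:-→d14:-→d15:-→d16:-→d17:-→d18:-→d19:-→d20:H2 -> H2
  + 53.0.0.0/8 (H3) depth=8
  del 108.0.0.0/8 (clear depth 8)
  lookup 91.217.185.60: bits 01011011110110011011 walk d0:H0→d1:-→d2:-→d3:-→d4:-→d5:-→d6:-→d7:-→d8:-→d9:-→d10:-→d11:-→d12:-→d13:-→d14:-→d15:-→d16:-→d17:-→d18:-→d19:-→d20:H2 -> H2
  + 91.217.177.60/32 (H0) depth=32
  del 0.0.0.0/0 (clear depth 0)
  + 52.0.0.0/6 (H1) depth=6
  + 108.183.62.215/32 (H3) depth=32
  lookup 53.0.1.249: bits 001101010000 walk d0:-→d1:-→d2:-→d3:-→d4:-→d5:-→d6:H1→d7:-→d8:H3→d9:-→d10:-→d11:-→d12:- -> H3
  + 69.234.0.0/16 (H1) depth=16
  lookup 53.8.240.1: bits 00110101000010001111 walk d0:-→d1:-→d2:-→d3:-→d4:-→d5:-→d6:H1→d7:-→d8:H3→d9:-→d10:-→d11:-→d12:-→d13:-→d14:-→d15:-→d16:-→d17:-→d18:-→d19:-→d20:H1 -> H1
  lookup 52.0.0.4: bits 0011010 walk d0:-→d1:-→d2:-→d3:-→d4:-→d5:-→d6:H1→d7:- -> H1
  + 91.217.0.0/16 (H1) depth=16
  lookup 73.245.230.38: bits 0100 walk d0:-→d1:-→d2:-→d3:-→d4:H0 -> H0
  lookup 91.217.177.102: bits 0101101111011001101100010 walk d0:-→d1:-→d2:-→d3:-→d4:-→d5:-→d6:-→d7:-→d8:-→d9:-→d10:-→d11:-→d12:-→d13:-→d14:-→d15:-→d16:H1→d17:-→d18:-→d19:-→d20:H2→d21:-→d22:-→d23:-→d24:-→d25:- -> H2
  lookup 69.234.0.0: bits 0100010111101010 walk d0:-→d1:-→d2:-→d3:-→d4:H0→d5:-→d6:-→d7:-→d8:-→d9:-→d10:-→d11:-→d12:-→d13:-→d14:-→d15:-→d16:H1 -> H1
  + 108.183.62.208/28 (H1) depth=28
  lookup 52.0.39.4: bits 0011010 walk d0:-→d1:-→d2:-→d3:-→d4:-→d5:-→d6:H1→d7:- -> H1
  del 64.0.0.0/4 (clear depth 4)

== LOOKUPS ==
["H0","H0","H2","H2","H0","H2","H2","H3","H1","H1","H0","H2","H1","H1"]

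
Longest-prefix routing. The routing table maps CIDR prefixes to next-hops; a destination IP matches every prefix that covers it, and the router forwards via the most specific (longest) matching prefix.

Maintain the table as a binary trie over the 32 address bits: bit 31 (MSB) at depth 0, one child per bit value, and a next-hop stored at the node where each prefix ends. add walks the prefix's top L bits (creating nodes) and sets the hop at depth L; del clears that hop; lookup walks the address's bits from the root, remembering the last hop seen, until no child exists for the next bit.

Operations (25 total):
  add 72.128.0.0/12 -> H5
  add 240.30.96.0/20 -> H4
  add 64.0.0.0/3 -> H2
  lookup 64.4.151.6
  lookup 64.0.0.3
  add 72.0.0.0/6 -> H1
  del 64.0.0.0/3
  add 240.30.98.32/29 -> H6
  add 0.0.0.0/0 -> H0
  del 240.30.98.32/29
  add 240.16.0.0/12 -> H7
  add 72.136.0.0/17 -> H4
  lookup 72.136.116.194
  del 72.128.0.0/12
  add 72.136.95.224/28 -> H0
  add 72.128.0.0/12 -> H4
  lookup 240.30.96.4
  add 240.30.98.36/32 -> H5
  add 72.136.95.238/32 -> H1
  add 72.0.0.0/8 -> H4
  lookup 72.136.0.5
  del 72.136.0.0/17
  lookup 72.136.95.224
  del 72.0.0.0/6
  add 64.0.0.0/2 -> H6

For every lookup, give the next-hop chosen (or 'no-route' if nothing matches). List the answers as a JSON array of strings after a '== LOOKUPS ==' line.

Apply in order:
  add 72.128.0.0/12 -> H5 at depth 12
  add 240.30.96.0/20 -> H4 at depth 20
  add 64.0.0.0/3 -> H2 at depth 3
  Q 64.4.151.6: descend 0100 ; hops seen [H2] ; pick H2
  Q 64.0.0.3: descend 0100 ; hops seen [H2] ; pick H2
  add 72.0.0.0/6 -> H1 at depth 6
  del 64.0.0.0/3 (clear depth 3)
  add 240.30.98.32/29 -> H6 at depth 29
  add 0.0.0.0/0 -> H0 at depth 0
  del 240.30.98.32/29 (clear depth 29)
  add 240.16.0.0/12 -> H7 at depth 12
  add 72.136.0.0/17 -> H4 at depth 17
  Q 72.136.116.194: descend 01001000100010000 ; hops seen [H0,H1,H5,H4] ; pick H4
  del 72.128.0.0/12 (clear depth 12)
  add 72.136.95.224/28 -> H0 at depth 28
  add 72.128.0.0/12 -> H4 at depth 12
  Q 240.30.96.4: descend 1111000000011110011000 ; hops seen [H0,H7,H4] ; pick H4
  add 240.30.98.36/32 -> H5 at depth 32
  add 72.136.95.238/32 -> H1 at depth 32
  add 72.0.0.0/8 -> H4 at depth 8
  Q 72.136.0.5: descend 01001000100010000 ; hops seen [H0,H1,H4,H4,H4] ; pick H4
  del 72.136.0.0/17 (clear depth 17)
  Q 72.136.95.224: descend 0100100010001000010111111110 ; hops seen [H0,H1,H4,H4,H0] ; pick H0
  del 72.0.0.0/6 (clear depth 6)
  add 64.0.0.0/2 -> H6 at depth 2

== LOOKUPS ==
["H2","H2","H4","H4","H4","H0"]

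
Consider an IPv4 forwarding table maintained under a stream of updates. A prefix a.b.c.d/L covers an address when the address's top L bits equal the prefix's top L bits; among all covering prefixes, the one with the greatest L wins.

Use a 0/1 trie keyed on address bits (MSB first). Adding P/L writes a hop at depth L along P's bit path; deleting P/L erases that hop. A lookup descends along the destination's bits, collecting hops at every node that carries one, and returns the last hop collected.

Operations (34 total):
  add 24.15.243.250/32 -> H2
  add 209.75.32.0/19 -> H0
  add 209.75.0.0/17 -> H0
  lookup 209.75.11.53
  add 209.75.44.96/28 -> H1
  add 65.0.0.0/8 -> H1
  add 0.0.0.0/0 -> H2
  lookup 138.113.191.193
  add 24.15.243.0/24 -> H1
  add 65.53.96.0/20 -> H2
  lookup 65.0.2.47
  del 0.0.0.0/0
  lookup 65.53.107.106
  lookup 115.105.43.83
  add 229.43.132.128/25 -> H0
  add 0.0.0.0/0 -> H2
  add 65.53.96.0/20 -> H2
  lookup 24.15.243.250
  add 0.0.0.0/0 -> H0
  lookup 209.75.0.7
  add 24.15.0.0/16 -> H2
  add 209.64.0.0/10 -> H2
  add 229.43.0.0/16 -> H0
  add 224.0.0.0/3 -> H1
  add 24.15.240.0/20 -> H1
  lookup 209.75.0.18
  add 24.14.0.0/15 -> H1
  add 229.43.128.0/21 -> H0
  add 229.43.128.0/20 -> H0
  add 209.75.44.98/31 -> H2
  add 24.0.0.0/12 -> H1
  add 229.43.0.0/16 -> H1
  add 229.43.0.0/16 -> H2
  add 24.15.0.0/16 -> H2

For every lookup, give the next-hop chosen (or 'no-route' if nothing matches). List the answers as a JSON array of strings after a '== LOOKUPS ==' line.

Trace:
  add 24.15.243.250/32 -> H2 at depth 32
  add 209.75.32.0/19 -> H0 at depth 19
  add 209.75.0.0/17 -> H0 at depth 17
  Q 209.75.11.53: descend 110100010100101100 ; hops seen [H0] ; pick H0
  add 209.75.44.96/28 -> H1 at depth 28
  add 65.0.0.0/8 -> H1 at depth 8
  add 0.0.0.0/0 -> H2 at depth 0
  Q 138.113.191.193: descend 1 ; hops seen [H2] ; pick H2
  add 24.15.243.0/24 -> H1 at depth 24
  add 65.53.96.0/20 -> H2 at depth 20
  Q 65.0.2.47: descend 0100000100 ; hops seen [H2,H1] ; pick H1
  - 0.0.0.0/0 clear@0
  Q 65.53.107.106: descend 01000001001101010110 ; hops seen [H1,H2] ; pick H2
  Q 115.105.43.83: descend 01 ; hops seen [∅] ; pick no-route
  add 229.43.132.128/25 -> H0 at depth 25
  add 0.0.0.0/0 -> H2 at depth 0
  add 65.53.96.0/20 -> H2 at depth 20
  Q 24.15.243.250: descend 00011000000011111111001111111010 ; hops seen [H2,H1,H2] ; pick H2
  add 0.0.0.0/0 -> H0 at depth 0
  Q 209.75.0.7: descend 110100010100101100 ; hops seen [H0,H0] ; pick H0
  add 24.15.0.0/16 -> H2 at depth 16
  add 209.64.0.0/10 -> H2 at depth 10
  add 229.43.0.0/16 -> H0 at depth 16
  add 224.0.0.0/3 -> H1 at depth 3
  add 24.15.240.0/20 -> H1 at depth 20
  Q 209.75.0.18: descend 110100010100101100 ; hops seen [H0,H2,H0] ; pick H0
  add 24.14.0.0/15 -> H1 at depth 15
  add 229.43.128.0/21 -> H0 at depth 21
  add 229.43.128.0/20 -> H0 at depth 20
  add 209.75.44.98/31 -> H2 at depth 31
  add 24.0.0.0/12 -> H1 at depth 12
  add 229.43.0.0/16 -> H1 at depth 16
  add 229.43.0.0/16 -> H2 at depth 16
  add 24.15.0.0/16 -> H2 at depth 16

== LOOKUPS ==
["H0","H2","H1","H2","no-route","H2","H0","H0"]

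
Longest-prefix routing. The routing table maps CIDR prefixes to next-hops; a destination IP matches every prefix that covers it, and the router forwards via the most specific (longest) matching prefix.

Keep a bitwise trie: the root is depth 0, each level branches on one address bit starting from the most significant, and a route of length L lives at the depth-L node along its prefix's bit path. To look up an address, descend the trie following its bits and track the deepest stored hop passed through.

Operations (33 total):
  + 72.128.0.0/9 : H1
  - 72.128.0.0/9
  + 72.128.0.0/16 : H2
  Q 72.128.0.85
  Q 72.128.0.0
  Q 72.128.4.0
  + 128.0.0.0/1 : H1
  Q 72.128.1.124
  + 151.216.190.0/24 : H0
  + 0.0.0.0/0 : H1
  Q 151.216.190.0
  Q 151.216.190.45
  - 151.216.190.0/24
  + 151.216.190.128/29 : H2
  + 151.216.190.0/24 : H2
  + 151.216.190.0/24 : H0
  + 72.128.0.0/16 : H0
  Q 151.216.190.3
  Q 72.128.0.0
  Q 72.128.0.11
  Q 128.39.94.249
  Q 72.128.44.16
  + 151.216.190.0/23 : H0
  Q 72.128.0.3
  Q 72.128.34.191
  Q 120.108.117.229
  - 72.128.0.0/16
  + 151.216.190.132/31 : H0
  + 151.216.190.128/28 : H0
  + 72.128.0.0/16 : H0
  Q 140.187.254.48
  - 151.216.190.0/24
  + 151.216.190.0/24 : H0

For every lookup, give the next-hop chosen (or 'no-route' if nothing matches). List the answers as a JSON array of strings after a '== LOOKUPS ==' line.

Process each operation:
  add 72.128.0.0/9 -> H1 at depth 9
  - 72.128.0.0/9 clear@9
  add 72.128.0.0/16 -> H2 at depth 16
  ? 72.128.0.85  path d0:-→d1:-→d2:-→d3:-→d4:-→d5:-→d6:-→d7:-→d8:-→d9:-→d10:-→d11:-→d12:-→d13:-→d14:-→d15:-→d16:H2  best=H2
  ? 72.128.0.0  path d0:-→d1:-→d2:-→d3:-→d4:-→d5:-→d6:-→d7:-→d8:-→d9:-→d10:-→d11:-→d12:-→d13:-→d14:-→d15:-→d16:H2  best=H2
  ? 72.128.4.0  path d0:-→d1:-→d2:-→d3:-→d4:-→d5:-→d6:-→d7:-→d8:-→d9:-→d10:-→d11:-→d12:-→d13:-→d14:-→d15:-→d16:H2  best=H2
  add 128.0.0.0/1 -> H1 at depth 1
  ? 72.128.1.124  path d0:-→d1:-→d2:-→d3:-→d4:-→d5:-→d6:-→d7:-→d8:-→d9:-→d10:-→d11:-→d12:-→d13:-→d14:-→d15:-→d16:H2  best=H2
  add 151.216.190.0/24 -> H0 at depth 24
  add 0.0.0.0/0 -> H1 at depth 0
  ? 151.216.190.0  path d0:H1→d1:H1→d2:-→d3:-→d4:-→d5:-→d6:-→d7:-→d8:-→d9:-→d10:-→d11:-→d12:-→d13:-→d14:-→d15:-→d16:-→d17:-→d18:-→d19:-→d20:-→d21:-→d22:-→d23:-→d24:H0  best=H0
  ? 151.216.190.45  path d0:H1→d1:H1→d2:-→d3:-→d4:-→d5:-→d6:-→d7:-→d8:-→d9:-→d10:-→d11:-→d12:-→d13:-→d14:-→d15:-→d16:-→d17:-→d18:-→d19:-→d20:-→d21:-→d22:-→d23:-→d24:H0  best=H0
  - 151.216.190.0/24 clear@24
  add 151.216.190.128/29 -> H2 at depth 29
  add 151.216.190.0/24 -> H2 at depth 24
  add 151.216.190.0/24 -> H0 at depth 24
  add 72.128.0.0/16 -> H0 at depth 16
  ? 151.216.190.3  path d0:H1→d1:H1→d2:-→d3:-→d4:-→d5:-→d6:-→d7:-→d8:-→d9:-→d10:-→d11:-→d12:-→d13:-→d14:-→d15:-→d16:-→d17:-→d18:-→d19:-→d20:-→d21:-→d22:-→d23:-→d24:H0  best=H0
  ? 72.128.0.0  path d0:H1→d1:-→d2:-→d3:-→d4:-→d5:-→d6:-→d7:-→d8:-→d9:-→d10:-→d11:-→d12:-→d13:-→d14:-→d15:-→d16:H0  best=H0
  ? 72.128.0.11  path d0:H1→d1:-→d2:-→d3:-→d4:-→d5:-→d6:-→d7:-→d8:-→d9:-→d10:-→d11:-→d12:-→d13:-→d14:-→d15:-→d16:H0  best=H0
  ? 128.39.94.249  path d0:H1→d1:H1→d2:-→d3:-  best=H1
  ? 72.128.44.16  path d0:H1→d1:-→d2:-→d3:-→d4:-→d5:-→d6:-→d7:-→d8:-→d9:-→d10:-→d11:-→d12:-→d13:-→d14:-→d15:-→d16:H0  best=H0
  add 151.216.190.0/23 -> H0 at depth 23
  ? 72.128.0.3  path d0:H1→d1:-→d2:-→d3:-→d4:-→d5:-→d6:-→d7:-→d8:-→d9:-→d10:-→d11:-→d12:-→d13:-→d14:-→d15:-→d16:H0  best=H0
  ? 72.128.34.191  path d0:H1→d1:-→d2:-→d3:-→d4:-→d5:-→d6:-→d7:-→d8:-→d9:-→d10:-→d11:-→d12:-→d13:-→d14:-→d15:-→d16:H0  best=H0
  ? 120.108.117.229  path d0:H1→d1:-→d2:-  best=H1
  - 72.128.0.0/16 clear@16
  add 151.216.190.132/31 -> H0 at depth 31
  add 151.216.190.128/28 -> H0 at depth 28
  add 72.128.0.0/16 -> H0 at depth 16
  ? 140.187.254.48  path d0:H1→d1:H1→d2:-→d3:-  best=H1
  - 151.216.190.0/24 clear@24
  add 151.216.190.0/24 -> H0 at depth 24

== LOOKUPS ==
["H2","H2","H2","H2","H0","H0","H0","H0","H0","H1","H0","H0","H0","H1","H1"]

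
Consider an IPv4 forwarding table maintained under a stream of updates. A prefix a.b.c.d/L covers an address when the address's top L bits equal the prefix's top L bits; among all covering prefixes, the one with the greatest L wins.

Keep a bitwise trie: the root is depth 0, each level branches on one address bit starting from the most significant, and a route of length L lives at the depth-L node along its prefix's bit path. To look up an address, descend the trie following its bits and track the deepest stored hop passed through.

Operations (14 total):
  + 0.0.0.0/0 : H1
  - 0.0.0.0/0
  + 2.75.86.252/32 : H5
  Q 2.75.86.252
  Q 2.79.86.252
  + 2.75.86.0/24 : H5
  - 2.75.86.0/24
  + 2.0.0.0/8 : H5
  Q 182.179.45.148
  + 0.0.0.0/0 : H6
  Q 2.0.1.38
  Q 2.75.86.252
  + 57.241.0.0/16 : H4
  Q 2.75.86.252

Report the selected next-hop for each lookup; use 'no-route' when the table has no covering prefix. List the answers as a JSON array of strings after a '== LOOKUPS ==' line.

Trace:
  add 0.0.0.0/0 -> H1 at depth 0
  - 0.0.0.0/0 clear@0
  add 2.75.86.252/32 -> H5 at depth 32
  Q 2.75.86.252: descend 00000010010010110101011011111100 ; hops seen [H5] ; pick H5
  Q 2.79.86.252: descend 0000001001001 ; hops seen [∅] ; pick no-route
  add 2.75.86.0/24 -> H5 at depth 24
  - 2.75.86.0/24 clear@24
  add 2.0.0.0/8 -> H5 at depth 8
  Q 182.179.45.148: descend ε ; hops seen [∅] ; pick no-route
  add 0.0.0.0/0 -> H6 at depth 0
  Q 2.0.1.38: descend 000000100 ; hops seen [H6,H5] ; pick H5
  Q 2.75.86.252: descend 00000010010010110101011011111100 ; hops seen [H6,H5,H5] ; pick H5
  add 57.241.0.0/16 -> H4 at depth 16
  Q 2.75.86.252: descend 00000010010010110101011011111100 ; hops seen [H6,H5,H5] ; pick H5

== LOOKUPS ==
["H5","no-route","no-route","H5","H5","H5"]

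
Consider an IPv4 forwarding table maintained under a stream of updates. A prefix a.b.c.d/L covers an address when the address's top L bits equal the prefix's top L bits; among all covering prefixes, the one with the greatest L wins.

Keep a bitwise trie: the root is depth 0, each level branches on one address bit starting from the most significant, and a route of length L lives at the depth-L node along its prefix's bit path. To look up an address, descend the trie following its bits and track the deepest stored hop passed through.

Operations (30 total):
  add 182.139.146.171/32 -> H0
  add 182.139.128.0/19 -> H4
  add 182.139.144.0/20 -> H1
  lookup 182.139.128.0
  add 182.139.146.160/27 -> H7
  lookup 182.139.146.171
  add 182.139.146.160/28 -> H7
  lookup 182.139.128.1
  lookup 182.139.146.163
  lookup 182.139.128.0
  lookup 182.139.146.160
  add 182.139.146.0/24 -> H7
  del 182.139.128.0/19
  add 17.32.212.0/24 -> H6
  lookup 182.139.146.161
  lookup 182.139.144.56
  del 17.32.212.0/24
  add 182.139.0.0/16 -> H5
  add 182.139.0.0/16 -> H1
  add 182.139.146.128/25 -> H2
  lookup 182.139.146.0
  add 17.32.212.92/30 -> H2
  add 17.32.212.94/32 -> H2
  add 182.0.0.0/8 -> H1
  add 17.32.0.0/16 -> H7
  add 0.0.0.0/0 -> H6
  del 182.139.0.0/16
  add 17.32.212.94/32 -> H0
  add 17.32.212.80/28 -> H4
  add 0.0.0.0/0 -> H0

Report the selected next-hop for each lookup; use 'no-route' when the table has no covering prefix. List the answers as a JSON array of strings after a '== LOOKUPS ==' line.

Apply in order:
  add 182.139.146.171/32 -> H0 at depth 32
  add 182.139.128.0/19 -> H4 at depth 19
  add 182.139.144.0/20 -> H1 at depth 20
  lookup 182.139.128.0: bits 1011011010001011100 walk d0:-→d1:-→d2:-→d3:-→d4:-→d5:-→d6:-→d7:-→d8:-→d9:-→d10:-→d11:-→d12:-→d13:-→d14:-→d15:-→d16:-→d17:-→d18:-→d19:H4 -> H4
  add 182.139.146.160/27 -> H7 at depth 27
  lookup 182.139.146.171: bits 10110110100010111001001010101011 walk d0:-→d1:-→d2:-→d3:-→d4:-→d5:-→d6:-→d7:-→d8:-→d9:-→d10:-→d11:-→d12:-→d13:-→d14:-→d15:-→d16:-→d17:-→d18:-→d19:H4→d20:H1→d21:-→d22:-→d23:-→d24:-→d25:-→d26:-→d27:H7→d28:-→d29:-→d30:-→d31:-→d32:H0 -> H0
  add 182.139.146.160/28 -> H7 at depth 28
  lookup 182.139.128.1: bits 1011011010001011100 walk d0:-→d1:-→d2:-→d3:-→d4:-→d5:-→d6:-→d7:-→d8:-→d9:-→d10:-→d11:-→d12:-→d13:-→d14:-→d15:-→d16:-→d17:-→d18:-→d19:H4 -> H4
  lookup 182.139.146.163: bits 1011011010001011100100101010 walk d0:-→d1:-→d2:-→d3:-→d4:-→d5:-→d6:-→d7:-→d8:-→d9:-→d10:-→d11:-→d12:-→d13:-→d14:-→d15:-→d16:-→d17:-→d18:-→d19:H4→d20:H1→d21:-→d22:-→d23:-→d24:-→d25:-→d26:-→d27:H7→d28:H7 -> H7
  lookup 182.139.128.0: bits 1011011010001011100 walk d0:-→d1:-→d2:-→d3:-→d4:-→d5:-→d6:-→d7:-→d8:-→d9:-→d10:-→d11:-→d12:-→d13:-→d14:-→d15:-→d16:-→d17:-→d18:-→d19:H4 -> H4
  lookup 182.139.146.160: bits 1011011010001011100100101010 walk d0:-→d1:-→d2:-→d3:-→d4:-→d5:-→d6:-→d7:-→d8:-→d9:-→d10:-→d11:-→d12:-→d13:-→d14:-→d15:-→d16:-→d17:-→d18:-→d19:H4→d20:H1→d21:-→d22:-→d23:-→d24:-→d25:-→d26:-→d27:H7→d28:H7 -> H7
  add 182.139.146.0/24 -> H7 at depth 24
  - 182.139.128.0/19 clear@19
  add 17.32.212.0/24 -> H6 at depth 24
  lookup 182.139.146.161: bits 1011011010001011100100101010 walk d0:-→d1:-→d2:-→d3:-→d4:-→d5:-→d6:-→d7:-→d8:-→d9:-→d10:-→d11:-→d12:-→d13:-→d14:-→d15:-→d16:-→d17:-→d18:-→d19:-→d20:H1→d21:-→d22:-→d23:-→d24:H7→d25:-→d26:-→d27:H7→d28:H7 -> H7
  lookup 182.139.144.56: bits 1011011010001011100100 walk d0:-→d1:-→d2:-→d3:-→d4:-→d5:-→d6:-→d7:-→d8:-→d9:-→d10:-→d11:-→d12:-→d13:-→d14:-→d15:-→d16:-→d17:-→d18:-→d19:-→d20:H1→d21:-→d22:- -> H1
  - 17.32.212.0/24 clear@24
  add 182.139.0.0/16 -> H5 at depth 16
  add 182.139.0.0/16 -> H1 at depth 16
  add 182.139.146.128/25 -> H2 at depth 25
  lookup 182.139.146.0: bits 101101101000101110010010 walk d0:-→d1:-→d2:-→d3:-→d4:-→d5:-→d6:-→d7:-→d8:-→d9:-→d10:-→d11:-→d12:-→d13:-→d14:-→d15:-→d16:H1→d17:-→d18:-→d19:-→d20:H1→d21:-→d22:-→d23:-→d24:H7 -> H7
  add 17.32.212.92/30 -> H2 at depth 30
  add 17.32.212.94/32 -> H2 at depth 32
  add 182.0.0.0/8 -> H1 at depth 8
  add 17.32.0.0/16 -> H7 at depth 16
  add 0.0.0.0/0 -> H6 at depth 0
  - 182.139.0.0/16 clear@16
  add 17.32.212.94/32 -> H0 at depth 32
  add 17.32.212.80/28 -> H4 at depth 28
  add 0.0.0.0/0 -> H0 at depth 0

== LOOKUPS ==
["H4","H0","H4","H7","H4","H7","H7","H1","H7"]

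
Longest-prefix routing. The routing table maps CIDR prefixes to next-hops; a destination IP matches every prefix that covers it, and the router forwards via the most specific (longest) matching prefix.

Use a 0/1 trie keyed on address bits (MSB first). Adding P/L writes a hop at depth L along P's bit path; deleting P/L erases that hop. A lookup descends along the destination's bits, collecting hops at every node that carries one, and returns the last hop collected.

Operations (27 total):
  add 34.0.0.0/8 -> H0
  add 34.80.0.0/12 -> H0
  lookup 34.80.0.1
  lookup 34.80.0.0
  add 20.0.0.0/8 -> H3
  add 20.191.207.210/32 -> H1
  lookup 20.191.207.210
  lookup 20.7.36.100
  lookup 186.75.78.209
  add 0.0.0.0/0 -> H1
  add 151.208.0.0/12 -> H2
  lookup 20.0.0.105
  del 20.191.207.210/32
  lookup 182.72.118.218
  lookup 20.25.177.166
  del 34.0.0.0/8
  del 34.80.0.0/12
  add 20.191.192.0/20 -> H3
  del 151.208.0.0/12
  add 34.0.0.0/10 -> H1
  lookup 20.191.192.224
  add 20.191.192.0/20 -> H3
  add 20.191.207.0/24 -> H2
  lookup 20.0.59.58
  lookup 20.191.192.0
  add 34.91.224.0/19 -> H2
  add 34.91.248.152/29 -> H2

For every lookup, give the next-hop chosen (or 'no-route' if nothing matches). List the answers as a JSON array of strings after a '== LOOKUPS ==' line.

Trace:
  + 34.0.0.0/8 (H0) depth=8
  + 34.80.0.0/12 (H0) depth=12
  lookup 34.80.0.1: bits 001000100101 walk d0:-→d1:-→d2:-→d3:-→d4:-→d5:-→d6:-→d7:-→d8:H0→d9:-→d10:-→d11:-→d12:H0 -> H0
  lookup 34.80.0.0: bits 001000100101 walk d0:-→d1:-→d2:-→d3:-→d4:-→d5:-→d6:-→d7:-→d8:H0→d9:-→d10:-→d11:-→d12:H0 -> H0
  + 20.0.0.0/8 (H3) depth=8
  + 20.191.207.210/32 (H1) depth=32
  lookup 20.191.207.210: bits 00010100101111111100111111010010 walk d0:-→d1:-→d2:-→d3:-→d4:-→d5:-→d6:-→d7:-→d8:H3→d9:-→d10:-→d11:-→d12:-→d13:-→d14:-→d15:-→d16:-→d17:-→d18:-→d19:-→d20:-→d21:-→d22:-→d23:-→d24:-→d25:-→d26:-→d27:-→d28:-→d29:-→d30:-→d31:-→d32:H1 -> H1
  lookup 20.7.36.100: bits 00010100 walk d0:-→d1:-→d2:-→d3:-→d4:-→d5:-→d6:-→d7:-→d8:H3 -> H3
  lookup 186.75.78.209: bits ε walk d0:- -> no-route
  + 0.0.0.0/0 (H1) depth=0
  + 151.208.0.0/12 (H2) depth=12
  lookup 20.0.0.105: bits 00010100 walk d0:H1→d1:-→d2:-→d3:-→d4:-→d5:-→d6:-→d7:-→d8:H3 -> H3
  - 20.191.207.210/32 clear@32
  lookup 182.72.118.218: bits 10 walk d0:H1→d1:-→d2:- -> H1
  lookup 20.25.177.166: bits 00010100 walk d0:H1→d1:-→d2:-→d3:-→d4:-→d5:-→d6:-→d7:-→d8:H3 -> H3
  - 34.0.0.0/8 clear@8
  - 34.80.0.0/12 clear@12
  + 20.191.192.0/20 (H3) depth=20
  - 151.208.0.0/12 clear@12
  + 34.0.0.0/10 (H1) depth=10
  lookup 20.191.192.224: bits 00010100101111111100 walk d0:H1→d1:-→d2:-→d3:-→d4:-→d5:-→d6:-→d7:-→d8:H3→d9:-→d10:-→d11:-→d12:-→d13:-→d14:-→d15:-→d16:-→d17:-→d18:-→d19:-→d20:H3 -> H3
  + 20.191.192.0/20 (H3) depth=20
  + 20.191.207.0/24 (H2) depth=24
  lookup 20.0.59.58: bits 00010100 walk d0:H1→d1:-→d2:-→d3:-→d4:-→d5:-→d6:-→d7:-→d8:H3 -> H3
  lookup 20.191.192.0: bits 00010100101111111100 walk d0:H1→d1:-→d2:-→d3:-→d4:-→d5:-→d6:-→d7:-→d8:H3→d9:-→d10:-→d11:-→d12:-→d13:-→d14:-→d15:-→d16:-→d17:-→d18:-→d19:-→d20:H3 -> H3
  + 34.91.224.0/19 (H2) depth=19
  + 34.91.248.152/29 (H2) depth=29

== LOOKUPS ==
["H0","H0","H1","H3","no-route","H3","H1","H3","H3","H3","H3"]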